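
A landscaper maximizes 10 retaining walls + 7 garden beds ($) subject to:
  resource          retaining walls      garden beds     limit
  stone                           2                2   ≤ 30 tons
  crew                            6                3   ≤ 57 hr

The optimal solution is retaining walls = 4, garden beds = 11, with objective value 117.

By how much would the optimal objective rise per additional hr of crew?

1

Check each constraint at x*: stone 30/30 (tight); crew 57/57 (tight).
Dual feasibility on the basic columns requires 2·y_stone + 6·y_crew = 10, 2·y_stone + 3·y_crew = 7.
→ y_stone = 2 and y_crew = 1.
Shadow price of crew = 1.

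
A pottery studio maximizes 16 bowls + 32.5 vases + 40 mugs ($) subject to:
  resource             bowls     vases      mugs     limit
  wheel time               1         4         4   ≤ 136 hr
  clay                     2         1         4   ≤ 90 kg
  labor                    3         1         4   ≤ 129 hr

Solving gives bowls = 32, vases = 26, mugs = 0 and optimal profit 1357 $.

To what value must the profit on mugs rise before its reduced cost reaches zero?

At the optimum: wheel time uses 136 of 136 (binding); clay uses 90 of 90 (binding); labor uses 122 of 129 (slack = 7).
Since labor is not tight, its dual is 0.
Dual feasibility on the basic columns requires 1·y_wheel time + 2·y_clay = 16, 4·y_wheel time + 1·y_clay = 32.5.
This yields shadow prices y_wheel time = 7, y_clay = 4.5.
mugs enters the basis when its profit ≥ yᵀa₃ = 7·4 + 4.5·4 = 46.

46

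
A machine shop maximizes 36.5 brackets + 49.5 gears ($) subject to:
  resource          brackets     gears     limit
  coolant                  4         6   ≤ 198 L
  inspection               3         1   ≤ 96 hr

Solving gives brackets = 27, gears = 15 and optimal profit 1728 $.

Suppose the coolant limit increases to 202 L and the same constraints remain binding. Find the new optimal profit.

Check each constraint at x*: coolant 198/198 (tight); inspection 96/96 (tight).
From A_Bᵀ y = c: 4·y_coolant + 3·y_inspection = 36.5; 6·y_coolant + 1·y_inspection = 49.5.
Solving: y_coolant = 8, y_inspection = 1.5.
Δz = y_coolant·Δb = 8 × (4) = 32, so new z* = 1728 + 32 = 1760.

1760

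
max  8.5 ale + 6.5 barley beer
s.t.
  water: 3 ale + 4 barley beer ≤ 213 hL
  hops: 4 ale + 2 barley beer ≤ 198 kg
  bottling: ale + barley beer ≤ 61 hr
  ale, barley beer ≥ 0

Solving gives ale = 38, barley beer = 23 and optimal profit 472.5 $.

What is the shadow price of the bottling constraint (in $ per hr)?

4.5

Binding: hops and bottling. Non-binding: water (7 unused).
By complementary slackness, y = 0 for the non-binding constraint.
From A_Bᵀ y = c: 4·y_hops + 1·y_bottling = 8.5; 2·y_hops + 1·y_bottling = 6.5.
→ y_hops = 1 and y_bottling = 4.5.
Shadow price of bottling = 4.5.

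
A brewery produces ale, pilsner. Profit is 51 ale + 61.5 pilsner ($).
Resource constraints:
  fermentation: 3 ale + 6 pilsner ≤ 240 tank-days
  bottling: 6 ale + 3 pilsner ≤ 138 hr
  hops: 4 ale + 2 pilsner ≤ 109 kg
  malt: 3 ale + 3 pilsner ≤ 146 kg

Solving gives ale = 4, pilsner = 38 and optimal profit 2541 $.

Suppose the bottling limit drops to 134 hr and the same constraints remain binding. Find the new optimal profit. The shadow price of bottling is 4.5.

Δb = -4, so new z* = 2541 + (4.5)·(-4) = 2541 − 18 = 2523.

2523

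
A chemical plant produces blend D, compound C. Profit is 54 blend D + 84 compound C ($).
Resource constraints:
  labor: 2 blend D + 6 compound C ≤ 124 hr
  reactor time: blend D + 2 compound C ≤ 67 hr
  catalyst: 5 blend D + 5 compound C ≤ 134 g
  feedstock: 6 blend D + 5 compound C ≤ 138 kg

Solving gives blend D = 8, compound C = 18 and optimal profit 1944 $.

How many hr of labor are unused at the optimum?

labor used = 2·8 + 6·18 = 124; slack = 124 − 124 = 0.

0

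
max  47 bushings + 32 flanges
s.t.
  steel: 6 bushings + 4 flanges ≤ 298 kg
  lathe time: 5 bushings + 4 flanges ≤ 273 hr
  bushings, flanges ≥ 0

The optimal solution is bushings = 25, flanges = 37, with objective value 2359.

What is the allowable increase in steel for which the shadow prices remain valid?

Binding constraints: steel, lathe time. The basis is B = [[6,4],[5,4]] with det 4.
Per unit increase in steel, x* moves by d = (1, -1.25).
The basis stays optimal until flanges reaches 0; allowable increase = 29.6 kg.

29.6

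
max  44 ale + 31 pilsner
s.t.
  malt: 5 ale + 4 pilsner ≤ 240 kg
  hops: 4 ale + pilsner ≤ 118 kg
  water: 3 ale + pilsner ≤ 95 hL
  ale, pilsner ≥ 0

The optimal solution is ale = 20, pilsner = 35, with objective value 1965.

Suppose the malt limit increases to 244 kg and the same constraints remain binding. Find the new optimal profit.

Binding: malt and water. Non-binding: hops (3 unused).
Slack constraints have shadow price 0 (complementary slackness).
From A_Bᵀ y = c: 5·y_malt + 3·y_water = 44; 4·y_malt + 1·y_water = 31.
This yields shadow prices y_malt = 7, y_water = 3.
Δz = y_malt·Δb = 7 × (4) = 28, so new z* = 1965 + 28 = 1993.

1993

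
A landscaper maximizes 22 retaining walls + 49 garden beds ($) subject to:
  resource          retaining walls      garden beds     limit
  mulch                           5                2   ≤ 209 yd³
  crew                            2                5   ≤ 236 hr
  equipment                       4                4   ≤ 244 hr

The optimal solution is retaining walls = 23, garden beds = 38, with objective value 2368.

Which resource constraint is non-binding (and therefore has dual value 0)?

mulch

mulch: 191/209 (slack 18)
crew: 236/236 (binding)
equipment: 244/244 (binding)
By complementary slackness, a constraint with positive slack has shadow price 0 → mulch.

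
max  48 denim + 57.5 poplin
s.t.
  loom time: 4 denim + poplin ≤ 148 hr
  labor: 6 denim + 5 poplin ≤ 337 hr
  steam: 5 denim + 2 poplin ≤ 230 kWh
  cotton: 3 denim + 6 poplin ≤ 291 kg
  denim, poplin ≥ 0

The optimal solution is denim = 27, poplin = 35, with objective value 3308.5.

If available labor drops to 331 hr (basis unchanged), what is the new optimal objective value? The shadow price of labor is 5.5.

Δb = -6, so new z* = 3308.5 + (5.5)·(-6) = 3308.5 − 33 = 3275.5.

3275.5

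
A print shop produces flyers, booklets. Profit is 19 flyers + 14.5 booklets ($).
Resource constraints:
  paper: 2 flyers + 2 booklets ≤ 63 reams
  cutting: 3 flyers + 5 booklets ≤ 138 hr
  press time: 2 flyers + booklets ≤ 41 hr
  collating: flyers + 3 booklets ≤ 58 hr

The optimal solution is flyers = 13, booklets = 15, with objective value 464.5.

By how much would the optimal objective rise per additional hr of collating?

Binding: press time and collating. Non-binding: paper (7 unused), cutting (24 unused).
Slack constraints have shadow price 0 (complementary slackness).
Dual feasibility on the basic columns requires 2·y_press time + 1·y_collating = 19, 1·y_press time + 3·y_collating = 14.5.
→ y_press time = 8.5 and y_collating = 2.
Shadow price of collating = 2.

2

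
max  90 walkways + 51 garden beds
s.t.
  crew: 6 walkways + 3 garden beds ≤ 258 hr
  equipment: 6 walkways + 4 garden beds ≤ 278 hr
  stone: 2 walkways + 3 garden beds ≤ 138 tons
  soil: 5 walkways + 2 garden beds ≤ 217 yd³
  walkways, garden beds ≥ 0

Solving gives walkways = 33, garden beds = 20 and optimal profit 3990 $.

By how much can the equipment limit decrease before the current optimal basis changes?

20

Binding constraints: crew, equipment. The basis is B = [[6,3],[6,4]] with det 6.
Per unit decrease in equipment, x* moves by d = (0.5, -1).
The basis stays optimal until garden beds reaches 0; allowable decrease = 20 hr.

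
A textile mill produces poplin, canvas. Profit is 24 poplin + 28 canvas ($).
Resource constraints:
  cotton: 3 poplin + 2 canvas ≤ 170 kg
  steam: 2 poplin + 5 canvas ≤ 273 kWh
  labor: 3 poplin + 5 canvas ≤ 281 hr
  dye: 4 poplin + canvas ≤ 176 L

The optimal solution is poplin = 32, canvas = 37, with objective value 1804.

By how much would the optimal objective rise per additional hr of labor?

4

Check each constraint at x*: cotton 170/170 (tight); steam 249/273 (slack 24); labor 281/281 (tight); dye 165/176 (slack 11).
Since steam, dye are not tight, their duals are 0.
Dual feasibility on the basic columns requires 3·y_cotton + 3·y_labor = 24, 2·y_cotton + 5·y_labor = 28.
Solving: y_cotton = 4, y_labor = 4.
Shadow price of labor = 4.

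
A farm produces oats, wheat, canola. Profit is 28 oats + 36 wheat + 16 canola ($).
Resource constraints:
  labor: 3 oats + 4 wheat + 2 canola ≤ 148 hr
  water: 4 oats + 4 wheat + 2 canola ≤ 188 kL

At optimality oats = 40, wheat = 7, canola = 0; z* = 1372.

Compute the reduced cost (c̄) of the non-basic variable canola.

Both labor and water are binding at x*.
From A_Bᵀ y = c: 3·y_labor + 4·y_water = 28; 4·y_labor + 4·y_water = 36.
This yields shadow prices y_labor = 8, y_water = 1.
Reduced cost of canola: c₃ − yᵀa₃ = 16 − (8·2 + 1·2) = 16 − 18 = -2.

-2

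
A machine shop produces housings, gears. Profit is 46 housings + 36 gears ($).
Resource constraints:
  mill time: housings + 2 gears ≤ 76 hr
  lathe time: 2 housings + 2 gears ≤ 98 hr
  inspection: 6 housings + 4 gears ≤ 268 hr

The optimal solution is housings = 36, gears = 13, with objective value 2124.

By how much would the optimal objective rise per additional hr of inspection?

Binding: lathe time and inspection. Non-binding: mill time (14 unused).
Slack constraints have shadow price 0 (complementary slackness).
From A_Bᵀ y = c: 2·y_lathe time + 6·y_inspection = 46; 2·y_lathe time + 4·y_inspection = 36.
→ y_lathe time = 8 and y_inspection = 5.
Shadow price of inspection = 5.

5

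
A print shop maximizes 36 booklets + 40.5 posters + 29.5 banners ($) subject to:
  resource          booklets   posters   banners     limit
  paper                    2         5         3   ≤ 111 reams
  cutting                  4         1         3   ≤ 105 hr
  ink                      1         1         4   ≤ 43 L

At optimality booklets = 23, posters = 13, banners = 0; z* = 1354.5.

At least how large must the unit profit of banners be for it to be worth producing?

Binding: paper and cutting. Non-binding: ink (7 unused).
Slack constraints have shadow price 0 (complementary slackness).
Dual feasibility on the basic columns requires 2·y_paper + 4·y_cutting = 36, 5·y_paper + 1·y_cutting = 40.5.
Solving: y_paper = 7, y_cutting = 5.5.
banners enters the basis when its profit ≥ yᵀa₃ = 7·3 + 5.5·3 = 37.5.

37.5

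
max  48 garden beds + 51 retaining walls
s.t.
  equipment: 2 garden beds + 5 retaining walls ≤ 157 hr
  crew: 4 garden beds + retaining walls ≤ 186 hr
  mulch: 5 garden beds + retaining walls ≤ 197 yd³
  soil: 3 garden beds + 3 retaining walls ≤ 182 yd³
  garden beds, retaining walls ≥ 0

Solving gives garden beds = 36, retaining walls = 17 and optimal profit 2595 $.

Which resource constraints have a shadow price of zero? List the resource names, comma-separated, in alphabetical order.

equipment: 157/157 (binding)
crew: 161/186 (slack 25)
mulch: 197/197 (binding)
soil: 159/182 (slack 23)
By complementary slackness, a constraint with positive slack has shadow price 0 → crew, soil.

crew, soil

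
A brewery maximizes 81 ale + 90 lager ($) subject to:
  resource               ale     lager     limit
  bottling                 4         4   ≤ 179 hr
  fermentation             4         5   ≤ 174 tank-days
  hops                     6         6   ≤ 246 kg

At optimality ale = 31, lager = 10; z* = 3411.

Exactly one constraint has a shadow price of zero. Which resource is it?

bottling

bottling: 164/179 (slack 15)
fermentation: 174/174 (binding)
hops: 246/246 (binding)
By complementary slackness, a constraint with positive slack has shadow price 0 → bottling.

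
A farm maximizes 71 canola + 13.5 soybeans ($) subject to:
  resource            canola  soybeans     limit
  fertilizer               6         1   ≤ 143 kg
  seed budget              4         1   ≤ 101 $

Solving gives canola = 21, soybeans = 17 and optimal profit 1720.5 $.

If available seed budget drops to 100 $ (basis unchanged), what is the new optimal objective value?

1715.5

Both fertilizer and seed budget are binding at x*.
From A_Bᵀ y = c: 6·y_fertilizer + 4·y_seed budget = 71; 1·y_fertilizer + 1·y_seed budget = 13.5.
Solving: y_fertilizer = 8.5, y_seed budget = 5.
Δz = y_seed budget·Δb = 5 × (-1) = -5, so new z* = 1720.5 − 5 = 1715.5.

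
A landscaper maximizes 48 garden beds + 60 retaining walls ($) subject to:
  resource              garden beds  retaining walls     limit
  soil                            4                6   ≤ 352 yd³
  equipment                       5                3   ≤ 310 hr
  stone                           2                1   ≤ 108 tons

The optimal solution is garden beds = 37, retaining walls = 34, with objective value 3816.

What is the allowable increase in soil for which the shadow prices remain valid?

184

Binding constraints: soil, stone. The basis is B = [[4,6],[2,1]] with det -8.
Per unit increase in soil, x* moves by d = (-0.125, 0.25).
The basis stays optimal until equipment becomes binding; allowable increase = 184 yd³.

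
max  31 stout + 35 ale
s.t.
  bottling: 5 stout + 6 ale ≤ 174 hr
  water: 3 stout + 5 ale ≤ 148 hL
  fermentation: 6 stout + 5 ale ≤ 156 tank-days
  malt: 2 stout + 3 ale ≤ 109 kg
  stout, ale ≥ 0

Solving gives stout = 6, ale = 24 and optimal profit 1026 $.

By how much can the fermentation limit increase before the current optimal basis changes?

Binding constraints: bottling, fermentation. The basis is B = [[5,6],[6,5]] with det -11.
Per unit increase in fermentation, x* moves by d = (0.5455, -0.4545).
The basis stays optimal until ale reaches 0; allowable increase = 52.8 tank-days.

52.8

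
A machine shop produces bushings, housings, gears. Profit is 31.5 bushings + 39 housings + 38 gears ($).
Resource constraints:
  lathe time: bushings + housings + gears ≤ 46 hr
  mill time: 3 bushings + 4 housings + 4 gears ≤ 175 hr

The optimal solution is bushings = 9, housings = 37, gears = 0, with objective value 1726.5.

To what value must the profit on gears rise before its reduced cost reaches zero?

At the optimum: lathe time uses 46 of 46 (binding); mill time uses 175 of 175 (binding).
Dual feasibility on the basic columns requires 1·y_lathe time + 3·y_mill time = 31.5, 1·y_lathe time + 4·y_mill time = 39.
→ y_lathe time = 9 and y_mill time = 7.5.
gears enters the basis when its profit ≥ yᵀa₃ = 9·1 + 7.5·4 = 39.

39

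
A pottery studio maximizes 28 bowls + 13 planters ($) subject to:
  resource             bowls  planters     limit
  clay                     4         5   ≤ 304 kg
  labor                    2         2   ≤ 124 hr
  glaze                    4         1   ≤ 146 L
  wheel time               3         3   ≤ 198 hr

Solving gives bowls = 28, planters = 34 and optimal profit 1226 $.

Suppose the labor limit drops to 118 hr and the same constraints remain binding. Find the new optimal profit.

1202

Check each constraint at x*: clay 282/304 (slack 22); labor 124/124 (tight); glaze 146/146 (tight); wheel time 186/198 (slack 12).
Slack constraints have shadow price 0 (complementary slackness).
The binding rows give the dual system: 2·y_labor + 4·y_glaze = 28 and 2·y_labor + 1·y_glaze = 13.
→ y_labor = 4 and y_glaze = 5.
Δz = y_labor·Δb = 4 × (-6) = -24, so new z* = 1226 − 24 = 1202.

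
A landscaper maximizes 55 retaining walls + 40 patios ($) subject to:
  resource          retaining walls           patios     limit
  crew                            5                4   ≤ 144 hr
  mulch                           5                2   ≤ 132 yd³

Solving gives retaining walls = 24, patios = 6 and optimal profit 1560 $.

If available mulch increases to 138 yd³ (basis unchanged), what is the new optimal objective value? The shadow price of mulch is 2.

1572

Δb = 6, so new z* = 1560 + (2)·(6) = 1560 + 12 = 1572.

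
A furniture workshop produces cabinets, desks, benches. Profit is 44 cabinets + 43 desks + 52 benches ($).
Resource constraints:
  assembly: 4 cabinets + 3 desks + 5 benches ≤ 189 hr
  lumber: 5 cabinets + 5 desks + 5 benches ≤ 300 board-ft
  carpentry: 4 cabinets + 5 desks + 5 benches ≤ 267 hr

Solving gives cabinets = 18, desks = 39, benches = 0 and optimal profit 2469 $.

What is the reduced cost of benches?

Binding: assembly and carpentry. Non-binding: lumber (15 unused).
Slack constraints have shadow price 0 (complementary slackness).
Dual feasibility on the basic columns requires 4·y_assembly + 4·y_carpentry = 44, 3·y_assembly + 5·y_carpentry = 43.
→ y_assembly = 6 and y_carpentry = 5.
Reduced cost of benches: c₃ − yᵀa₃ = 52 − (6·5 + 5·5) = 52 − 55 = -3.

-3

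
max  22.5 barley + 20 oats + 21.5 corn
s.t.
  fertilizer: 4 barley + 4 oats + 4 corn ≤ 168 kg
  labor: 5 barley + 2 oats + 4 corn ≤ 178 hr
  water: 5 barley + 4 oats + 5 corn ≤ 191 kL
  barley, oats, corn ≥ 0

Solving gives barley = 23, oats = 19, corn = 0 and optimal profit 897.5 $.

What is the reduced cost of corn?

-1

Binding: fertilizer and water. Non-binding: labor (25 unused).
Slack constraints have shadow price 0 (complementary slackness).
From A_Bᵀ y = c: 4·y_fertilizer + 5·y_water = 22.5; 4·y_fertilizer + 4·y_water = 20.
This yields shadow prices y_fertilizer = 2.5, y_water = 2.5.
Reduced cost of corn: c₃ − yᵀa₃ = 21.5 − (2.5·4 + 2.5·5) = 21.5 − 22.5 = -1.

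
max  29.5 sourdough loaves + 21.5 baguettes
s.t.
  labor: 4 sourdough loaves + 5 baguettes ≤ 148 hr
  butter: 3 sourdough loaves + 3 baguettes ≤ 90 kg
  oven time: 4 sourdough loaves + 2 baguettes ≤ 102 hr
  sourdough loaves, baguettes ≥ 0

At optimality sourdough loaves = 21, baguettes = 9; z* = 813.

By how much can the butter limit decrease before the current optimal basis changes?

13.5

Binding constraints: butter, oven time. The basis is B = [[3,3],[4,2]] with det -6.
Per unit decrease in butter, x* moves by d = (0.3333, -0.6667).
The basis stays optimal until baguettes reaches 0; allowable decrease = 13.5 kg.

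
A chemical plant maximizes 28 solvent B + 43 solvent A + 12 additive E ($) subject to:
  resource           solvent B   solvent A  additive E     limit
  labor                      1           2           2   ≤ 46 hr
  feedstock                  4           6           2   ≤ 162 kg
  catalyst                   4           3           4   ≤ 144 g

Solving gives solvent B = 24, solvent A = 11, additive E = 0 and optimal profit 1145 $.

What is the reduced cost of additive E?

At the optimum: labor uses 46 of 46 (binding); feedstock uses 162 of 162 (binding); catalyst uses 129 of 144 (slack = 15).
By complementary slackness, y = 0 for the non-binding constraint.
Dual feasibility on the basic columns requires 1·y_labor + 4·y_feedstock = 28, 2·y_labor + 6·y_feedstock = 43.
→ y_labor = 2 and y_feedstock = 6.5.
Reduced cost of additive E: c₃ − yᵀa₃ = 12 − (2·2 + 6.5·2) = 12 − 17 = -5.

-5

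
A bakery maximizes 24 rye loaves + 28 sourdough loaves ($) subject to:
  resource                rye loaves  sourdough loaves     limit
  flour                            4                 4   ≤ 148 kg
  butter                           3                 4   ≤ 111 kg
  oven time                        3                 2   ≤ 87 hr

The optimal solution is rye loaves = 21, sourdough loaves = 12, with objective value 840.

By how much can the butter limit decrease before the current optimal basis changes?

Binding constraints: butter, oven time. The basis is B = [[3,4],[3,2]] with det -6.
Per unit decrease in butter, x* moves by d = (0.3333, -0.5).
The basis stays optimal until sourdough loaves reaches 0; allowable decrease = 24 kg.

24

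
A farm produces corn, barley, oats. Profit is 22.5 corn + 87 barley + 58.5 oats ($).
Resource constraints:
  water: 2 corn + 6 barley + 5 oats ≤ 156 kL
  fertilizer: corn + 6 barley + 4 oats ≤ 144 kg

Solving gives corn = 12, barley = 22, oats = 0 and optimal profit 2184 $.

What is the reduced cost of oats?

-7.5

Check each constraint at x*: water 156/156 (tight); fertilizer 144/144 (tight).
From A_Bᵀ y = c: 2·y_water + 1·y_fertilizer = 22.5; 6·y_water + 6·y_fertilizer = 87.
Solving: y_water = 8, y_fertilizer = 6.5.
Reduced cost of oats: c₃ − yᵀa₃ = 58.5 − (8·5 + 6.5·4) = 58.5 − 66 = -7.5.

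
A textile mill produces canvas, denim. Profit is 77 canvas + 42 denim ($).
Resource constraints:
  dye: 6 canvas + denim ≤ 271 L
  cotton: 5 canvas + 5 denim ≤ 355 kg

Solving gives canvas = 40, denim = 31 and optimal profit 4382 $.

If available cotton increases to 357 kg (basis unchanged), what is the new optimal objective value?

Both dye and cotton are binding at x*.
From A_Bᵀ y = c: 6·y_dye + 5·y_cotton = 77; 1·y_dye + 5·y_cotton = 42.
→ y_dye = 7 and y_cotton = 7.
Δz = y_cotton·Δb = 7 × (2) = 14, so new z* = 4382 + 14 = 4396.

4396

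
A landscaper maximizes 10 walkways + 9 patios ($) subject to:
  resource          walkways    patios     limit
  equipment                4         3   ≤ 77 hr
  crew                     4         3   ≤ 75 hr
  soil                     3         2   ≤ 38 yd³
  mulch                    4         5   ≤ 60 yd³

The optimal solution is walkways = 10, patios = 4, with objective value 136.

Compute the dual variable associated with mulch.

Check each constraint at x*: equipment 52/77 (slack 25); crew 52/75 (slack 23); soil 38/38 (tight); mulch 60/60 (tight).
By complementary slackness, y = 0 for the non-binding constraints.
Dual feasibility on the basic columns requires 3·y_soil + 4·y_mulch = 10, 2·y_soil + 5·y_mulch = 9.
This yields shadow prices y_soil = 2, y_mulch = 1.
Shadow price of mulch = 1.

1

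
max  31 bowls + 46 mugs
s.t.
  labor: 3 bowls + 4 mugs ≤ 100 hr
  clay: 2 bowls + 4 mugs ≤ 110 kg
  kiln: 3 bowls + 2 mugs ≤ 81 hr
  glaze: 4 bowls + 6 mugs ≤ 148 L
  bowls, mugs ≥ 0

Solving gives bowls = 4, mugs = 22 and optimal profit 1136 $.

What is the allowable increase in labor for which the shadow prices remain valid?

Binding constraints: labor, glaze. The basis is B = [[3,4],[4,6]] with det 2.
Per unit increase in labor, x* moves by d = (3, -2).
The basis stays optimal until kiln becomes binding; allowable increase = 5 hr.

5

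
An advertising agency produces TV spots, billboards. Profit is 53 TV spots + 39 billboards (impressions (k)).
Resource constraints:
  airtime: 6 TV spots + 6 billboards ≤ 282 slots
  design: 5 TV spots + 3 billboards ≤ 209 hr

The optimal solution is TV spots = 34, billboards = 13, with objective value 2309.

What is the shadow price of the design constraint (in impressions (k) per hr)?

7

At the optimum: airtime uses 282 of 282 (binding); design uses 209 of 209 (binding).
From A_Bᵀ y = c: 6·y_airtime + 5·y_design = 53; 6·y_airtime + 3·y_design = 39.
Solving: y_airtime = 3, y_design = 7.
Shadow price of design = 7.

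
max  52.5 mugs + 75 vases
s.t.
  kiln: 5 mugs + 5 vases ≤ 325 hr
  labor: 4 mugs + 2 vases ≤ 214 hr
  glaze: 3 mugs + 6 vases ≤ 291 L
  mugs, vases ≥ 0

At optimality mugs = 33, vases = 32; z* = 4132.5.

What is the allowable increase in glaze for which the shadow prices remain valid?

Binding constraints: kiln, glaze. The basis is B = [[5,5],[3,6]] with det 15.
Per unit increase in glaze, x* moves by d = (-0.3333, 0.3333).
The basis stays optimal until mugs reaches 0; allowable increase = 99 L.

99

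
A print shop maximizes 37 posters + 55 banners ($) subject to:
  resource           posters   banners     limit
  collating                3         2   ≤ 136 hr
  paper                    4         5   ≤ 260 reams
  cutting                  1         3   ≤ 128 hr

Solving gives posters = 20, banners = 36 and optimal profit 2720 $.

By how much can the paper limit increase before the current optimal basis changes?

4

Binding constraints: paper, cutting. The basis is B = [[4,5],[1,3]] with det 7.
Per unit increase in paper, x* moves by d = (0.4286, -0.1429).
The basis stays optimal until collating becomes binding; allowable increase = 4 reams.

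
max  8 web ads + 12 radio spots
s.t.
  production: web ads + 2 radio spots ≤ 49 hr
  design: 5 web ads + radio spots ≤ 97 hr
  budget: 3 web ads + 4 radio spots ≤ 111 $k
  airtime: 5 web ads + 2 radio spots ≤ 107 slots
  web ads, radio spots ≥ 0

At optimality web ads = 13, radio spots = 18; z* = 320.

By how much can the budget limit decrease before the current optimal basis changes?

13

Binding constraints: production, budget. The basis is B = [[1,2],[3,4]] with det -2.
Per unit decrease in budget, x* moves by d = (-1, 0.5).
The basis stays optimal until web ads reaches 0; allowable decrease = 13 $k.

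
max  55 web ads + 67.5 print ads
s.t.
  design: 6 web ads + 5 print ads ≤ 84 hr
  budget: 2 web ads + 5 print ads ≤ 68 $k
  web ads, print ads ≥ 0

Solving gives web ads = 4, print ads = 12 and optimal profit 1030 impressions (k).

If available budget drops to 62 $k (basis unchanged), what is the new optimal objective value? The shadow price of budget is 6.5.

Δb = -6, so new z* = 1030 + (6.5)·(-6) = 1030 − 39 = 991.

991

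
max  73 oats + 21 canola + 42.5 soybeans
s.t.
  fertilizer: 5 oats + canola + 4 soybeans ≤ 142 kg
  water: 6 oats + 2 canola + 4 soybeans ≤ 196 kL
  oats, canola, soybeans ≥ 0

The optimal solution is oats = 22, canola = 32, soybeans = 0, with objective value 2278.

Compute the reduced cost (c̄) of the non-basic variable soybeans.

-9.5

Check each constraint at x*: fertilizer 142/142 (tight); water 196/196 (tight).
Dual feasibility on the basic columns requires 5·y_fertilizer + 6·y_water = 73, 1·y_fertilizer + 2·y_water = 21.
Solving: y_fertilizer = 5, y_water = 8.
Reduced cost of soybeans: c₃ − yᵀa₃ = 42.5 − (5·4 + 8·4) = 42.5 − 52 = -9.5.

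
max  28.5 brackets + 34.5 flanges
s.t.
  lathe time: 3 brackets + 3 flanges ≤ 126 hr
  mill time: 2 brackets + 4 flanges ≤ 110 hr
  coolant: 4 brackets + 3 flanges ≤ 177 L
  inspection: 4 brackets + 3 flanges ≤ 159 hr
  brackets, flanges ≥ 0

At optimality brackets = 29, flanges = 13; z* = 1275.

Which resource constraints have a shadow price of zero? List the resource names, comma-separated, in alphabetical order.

lathe time: 126/126 (binding)
mill time: 110/110 (binding)
coolant: 155/177 (slack 22)
inspection: 155/159 (slack 4)
By complementary slackness, a constraint with positive slack has shadow price 0 → coolant, inspection.

coolant, inspection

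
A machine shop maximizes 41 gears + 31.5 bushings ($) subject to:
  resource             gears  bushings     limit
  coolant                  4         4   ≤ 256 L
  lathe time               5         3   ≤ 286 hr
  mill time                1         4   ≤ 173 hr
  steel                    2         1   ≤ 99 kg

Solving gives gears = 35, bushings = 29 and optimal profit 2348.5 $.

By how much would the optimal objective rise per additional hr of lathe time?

Binding: coolant and steel. Non-binding: lathe time (24 unused), mill time (22 unused).
By complementary slackness, y = 0 for the non-binding constraints.
Dual feasibility on the basic columns requires 4·y_coolant + 2·y_steel = 41, 4·y_coolant + 1·y_steel = 31.5.
Solving: y_coolant = 5.5, y_steel = 9.5.
Shadow price of lathe time = 0.

0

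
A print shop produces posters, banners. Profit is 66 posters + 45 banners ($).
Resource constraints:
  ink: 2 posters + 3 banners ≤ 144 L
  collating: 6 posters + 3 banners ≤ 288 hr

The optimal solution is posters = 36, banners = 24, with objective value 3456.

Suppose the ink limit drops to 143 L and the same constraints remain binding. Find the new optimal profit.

Both ink and collating are binding at x*.
Dual feasibility on the basic columns requires 2·y_ink + 6·y_collating = 66, 3·y_ink + 3·y_collating = 45.
Solving: y_ink = 6, y_collating = 9.
Δz = y_ink·Δb = 6 × (-1) = -6, so new z* = 3456 − 6 = 3450.

3450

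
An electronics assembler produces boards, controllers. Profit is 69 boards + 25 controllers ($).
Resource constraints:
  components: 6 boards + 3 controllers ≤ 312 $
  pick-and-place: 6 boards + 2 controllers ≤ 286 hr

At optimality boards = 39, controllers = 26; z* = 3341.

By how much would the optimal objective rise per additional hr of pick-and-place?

9.5

Both components and pick-and-place are binding at x*.
From A_Bᵀ y = c: 6·y_components + 6·y_pick-and-place = 69; 3·y_components + 2·y_pick-and-place = 25.
Solving: y_components = 2, y_pick-and-place = 9.5.
Shadow price of pick-and-place = 9.5.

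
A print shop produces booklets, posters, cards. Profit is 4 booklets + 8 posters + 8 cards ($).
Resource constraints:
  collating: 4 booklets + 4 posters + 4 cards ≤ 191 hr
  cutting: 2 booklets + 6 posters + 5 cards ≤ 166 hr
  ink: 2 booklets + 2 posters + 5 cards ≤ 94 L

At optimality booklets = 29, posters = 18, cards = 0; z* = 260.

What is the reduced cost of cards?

Check each constraint at x*: collating 188/191 (slack 3); cutting 166/166 (tight); ink 94/94 (tight).
Since collating is not tight, its dual is 0.
From A_Bᵀ y = c: 2·y_cutting + 2·y_ink = 4; 6·y_cutting + 2·y_ink = 8.
Solving: y_cutting = 1, y_ink = 1.
Reduced cost of cards: c₃ − yᵀa₃ = 8 − (1·5 + 1·5) = 8 − 10 = -2.

-2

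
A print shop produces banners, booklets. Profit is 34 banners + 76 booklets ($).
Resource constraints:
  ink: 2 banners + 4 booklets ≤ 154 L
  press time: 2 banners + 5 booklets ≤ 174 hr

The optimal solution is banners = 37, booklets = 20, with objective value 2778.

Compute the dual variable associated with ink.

9

Both ink and press time are binding at x*.
Dual feasibility on the basic columns requires 2·y_ink + 2·y_press time = 34, 4·y_ink + 5·y_press time = 76.
This yields shadow prices y_ink = 9, y_press time = 8.
Shadow price of ink = 9.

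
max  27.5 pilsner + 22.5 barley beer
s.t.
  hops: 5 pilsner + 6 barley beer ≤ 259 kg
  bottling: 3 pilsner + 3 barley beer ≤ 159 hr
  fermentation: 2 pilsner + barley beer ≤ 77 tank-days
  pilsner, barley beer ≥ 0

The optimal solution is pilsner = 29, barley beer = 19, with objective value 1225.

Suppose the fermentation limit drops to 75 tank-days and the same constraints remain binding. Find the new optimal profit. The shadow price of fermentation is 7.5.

Δb = -2, so new z* = 1225 + (7.5)·(-2) = 1225 − 15 = 1210.

1210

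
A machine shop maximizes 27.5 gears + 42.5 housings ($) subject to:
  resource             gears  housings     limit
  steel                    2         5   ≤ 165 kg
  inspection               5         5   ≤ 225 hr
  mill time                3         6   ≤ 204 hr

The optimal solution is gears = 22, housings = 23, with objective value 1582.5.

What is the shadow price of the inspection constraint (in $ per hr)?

Check each constraint at x*: steel 159/165 (slack 6); inspection 225/225 (tight); mill time 204/204 (tight).
Since steel is not tight, its dual is 0.
Dual feasibility on the basic columns requires 5·y_inspection + 3·y_mill time = 27.5, 5·y_inspection + 6·y_mill time = 42.5.
This yields shadow prices y_inspection = 2.5, y_mill time = 5.
Shadow price of inspection = 2.5.

2.5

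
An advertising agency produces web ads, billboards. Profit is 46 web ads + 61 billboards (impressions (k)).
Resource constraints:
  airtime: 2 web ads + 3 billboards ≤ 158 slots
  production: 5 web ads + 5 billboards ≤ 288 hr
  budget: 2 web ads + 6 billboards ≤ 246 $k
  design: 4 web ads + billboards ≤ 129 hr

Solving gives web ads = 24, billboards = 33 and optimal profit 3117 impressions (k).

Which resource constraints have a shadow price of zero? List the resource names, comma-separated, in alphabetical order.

airtime, production

airtime: 147/158 (slack 11)
production: 285/288 (slack 3)
budget: 246/246 (binding)
design: 129/129 (binding)
By complementary slackness, a constraint with positive slack has shadow price 0 → airtime, production.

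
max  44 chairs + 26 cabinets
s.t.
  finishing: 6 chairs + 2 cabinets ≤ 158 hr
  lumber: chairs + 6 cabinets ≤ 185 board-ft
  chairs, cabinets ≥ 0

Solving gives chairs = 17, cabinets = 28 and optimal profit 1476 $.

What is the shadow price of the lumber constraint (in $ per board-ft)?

At the optimum: finishing uses 158 of 158 (binding); lumber uses 185 of 185 (binding).
From A_Bᵀ y = c: 6·y_finishing + 1·y_lumber = 44; 2·y_finishing + 6·y_lumber = 26.
→ y_finishing = 7 and y_lumber = 2.
Shadow price of lumber = 2.

2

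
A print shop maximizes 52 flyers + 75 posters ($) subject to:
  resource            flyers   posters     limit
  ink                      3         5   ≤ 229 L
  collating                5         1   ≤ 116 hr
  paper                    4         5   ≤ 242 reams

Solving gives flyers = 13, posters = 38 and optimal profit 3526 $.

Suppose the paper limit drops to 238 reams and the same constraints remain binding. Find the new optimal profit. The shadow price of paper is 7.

3498

Δb = -4, so new z* = 3526 + (7)·(-4) = 3526 − 28 = 3498.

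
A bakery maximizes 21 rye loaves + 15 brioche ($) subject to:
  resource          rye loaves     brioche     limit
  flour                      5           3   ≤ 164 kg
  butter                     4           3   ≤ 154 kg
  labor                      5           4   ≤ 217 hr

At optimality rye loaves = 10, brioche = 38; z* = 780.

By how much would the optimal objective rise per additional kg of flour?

Check each constraint at x*: flour 164/164 (tight); butter 154/154 (tight); labor 202/217 (slack 15).
By complementary slackness, y = 0 for the non-binding constraint.
Dual feasibility on the basic columns requires 5·y_flour + 4·y_butter = 21, 3·y_flour + 3·y_butter = 15.
Solving: y_flour = 1, y_butter = 4.
Shadow price of flour = 1.

1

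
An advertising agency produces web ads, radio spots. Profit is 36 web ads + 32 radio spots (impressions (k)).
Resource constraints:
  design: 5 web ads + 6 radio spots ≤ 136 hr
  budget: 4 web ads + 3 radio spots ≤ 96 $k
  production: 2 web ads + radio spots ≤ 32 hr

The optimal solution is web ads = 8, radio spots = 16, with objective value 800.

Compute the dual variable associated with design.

4

Binding: design and production. Non-binding: budget (16 unused).
Slack constraints have shadow price 0 (complementary slackness).
Dual feasibility on the basic columns requires 5·y_design + 2·y_production = 36, 6·y_design + 1·y_production = 32.
Solving: y_design = 4, y_production = 8.
Shadow price of design = 4.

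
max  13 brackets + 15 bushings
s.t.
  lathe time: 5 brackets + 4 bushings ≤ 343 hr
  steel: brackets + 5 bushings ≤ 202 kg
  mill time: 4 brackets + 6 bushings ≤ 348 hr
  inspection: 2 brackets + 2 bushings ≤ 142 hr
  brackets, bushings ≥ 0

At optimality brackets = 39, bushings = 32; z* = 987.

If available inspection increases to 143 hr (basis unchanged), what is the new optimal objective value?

991.5

Check each constraint at x*: lathe time 323/343 (slack 20); steel 199/202 (slack 3); mill time 348/348 (tight); inspection 142/142 (tight).
By complementary slackness, y = 0 for the non-binding constraints.
Dual feasibility on the basic columns requires 4·y_mill time + 2·y_inspection = 13, 6·y_mill time + 2·y_inspection = 15.
This yields shadow prices y_mill time = 1, y_inspection = 4.5.
Δz = y_inspection·Δb = 4.5 × (1) = 4.5, so new z* = 987 + 4.5 = 991.5.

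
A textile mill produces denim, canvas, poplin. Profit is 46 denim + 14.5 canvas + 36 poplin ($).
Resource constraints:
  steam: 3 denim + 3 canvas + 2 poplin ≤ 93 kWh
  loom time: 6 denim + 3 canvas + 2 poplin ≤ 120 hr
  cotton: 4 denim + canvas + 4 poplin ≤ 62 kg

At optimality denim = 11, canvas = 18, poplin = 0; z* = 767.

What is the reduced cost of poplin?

Binding: loom time and cotton. Non-binding: steam (6 unused).
Since steam is not tight, its dual is 0.
The binding rows give the dual system: 6·y_loom time + 4·y_cotton = 46 and 3·y_loom time + 1·y_cotton = 14.5.
Solving: y_loom time = 2, y_cotton = 8.5.
Reduced cost of poplin: c₃ − yᵀa₃ = 36 − (2·2 + 8.5·4) = 36 − 38 = -2.

-2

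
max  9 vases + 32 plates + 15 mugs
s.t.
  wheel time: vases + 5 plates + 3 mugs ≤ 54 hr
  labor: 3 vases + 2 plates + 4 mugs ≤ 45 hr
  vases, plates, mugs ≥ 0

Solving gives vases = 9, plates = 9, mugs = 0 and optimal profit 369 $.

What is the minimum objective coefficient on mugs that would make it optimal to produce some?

At the optimum: wheel time uses 54 of 54 (binding); labor uses 45 of 45 (binding).
From A_Bᵀ y = c: 1·y_wheel time + 3·y_labor = 9; 5·y_wheel time + 2·y_labor = 32.
This yields shadow prices y_wheel time = 6, y_labor = 1.
mugs enters the basis when its profit ≥ yᵀa₃ = 6·3 + 1·4 = 22.

22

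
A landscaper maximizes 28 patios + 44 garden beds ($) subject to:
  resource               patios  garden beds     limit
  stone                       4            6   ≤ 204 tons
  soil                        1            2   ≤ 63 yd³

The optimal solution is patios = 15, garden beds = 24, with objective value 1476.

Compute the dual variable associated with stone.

At the optimum: stone uses 204 of 204 (binding); soil uses 63 of 63 (binding).
From A_Bᵀ y = c: 4·y_stone + 1·y_soil = 28; 6·y_stone + 2·y_soil = 44.
→ y_stone = 6 and y_soil = 4.
Shadow price of stone = 6.

6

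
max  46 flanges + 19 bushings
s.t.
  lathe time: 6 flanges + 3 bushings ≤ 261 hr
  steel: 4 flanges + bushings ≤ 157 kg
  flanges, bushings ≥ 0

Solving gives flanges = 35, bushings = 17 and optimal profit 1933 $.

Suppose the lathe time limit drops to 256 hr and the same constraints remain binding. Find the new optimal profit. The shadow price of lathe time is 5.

1908

Δb = -5, so new z* = 1933 + (5)·(-5) = 1933 − 25 = 1908.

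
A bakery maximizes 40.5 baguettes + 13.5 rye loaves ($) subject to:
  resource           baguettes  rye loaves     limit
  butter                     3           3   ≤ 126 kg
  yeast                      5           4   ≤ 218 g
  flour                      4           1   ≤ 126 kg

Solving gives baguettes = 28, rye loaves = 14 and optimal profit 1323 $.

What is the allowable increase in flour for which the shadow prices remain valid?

42

Binding constraints: butter, flour. The basis is B = [[3,3],[4,1]] with det -9.
Per unit increase in flour, x* moves by d = (0.3333, -0.3333).
The basis stays optimal until rye loaves reaches 0; allowable increase = 42 kg.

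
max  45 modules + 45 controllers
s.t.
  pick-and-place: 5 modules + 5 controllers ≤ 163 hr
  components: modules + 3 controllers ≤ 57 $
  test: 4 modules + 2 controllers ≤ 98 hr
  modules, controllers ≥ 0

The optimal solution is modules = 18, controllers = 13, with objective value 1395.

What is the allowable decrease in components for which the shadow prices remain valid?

Binding constraints: components, test. The basis is B = [[1,3],[4,2]] with det -10.
Per unit decrease in components, x* moves by d = (0.2, -0.4).
The basis stays optimal until controllers reaches 0; allowable decrease = 32.5 $.

32.5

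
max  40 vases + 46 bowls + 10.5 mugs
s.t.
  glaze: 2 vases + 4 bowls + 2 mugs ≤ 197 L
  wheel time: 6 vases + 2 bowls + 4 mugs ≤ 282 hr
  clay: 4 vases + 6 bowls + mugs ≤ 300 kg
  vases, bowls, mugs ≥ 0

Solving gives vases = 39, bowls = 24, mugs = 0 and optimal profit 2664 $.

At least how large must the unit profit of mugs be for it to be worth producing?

Binding: wheel time and clay. Non-binding: glaze (23 unused).
By complementary slackness, y = 0 for the non-binding constraint.
Dual feasibility on the basic columns requires 6·y_wheel time + 4·y_clay = 40, 2·y_wheel time + 6·y_clay = 46.
→ y_wheel time = 2 and y_clay = 7.
mugs enters the basis when its profit ≥ yᵀa₃ = 2·4 + 7·1 = 15.

15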